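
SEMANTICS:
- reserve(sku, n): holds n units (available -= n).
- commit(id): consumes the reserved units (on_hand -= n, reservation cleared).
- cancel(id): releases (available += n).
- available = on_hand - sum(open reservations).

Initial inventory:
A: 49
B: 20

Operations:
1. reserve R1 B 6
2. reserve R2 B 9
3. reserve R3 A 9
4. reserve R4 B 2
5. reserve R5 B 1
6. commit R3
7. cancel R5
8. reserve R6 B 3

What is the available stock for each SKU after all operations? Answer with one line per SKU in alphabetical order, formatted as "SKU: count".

Step 1: reserve R1 B 6 -> on_hand[A=49 B=20] avail[A=49 B=14] open={R1}
Step 2: reserve R2 B 9 -> on_hand[A=49 B=20] avail[A=49 B=5] open={R1,R2}
Step 3: reserve R3 A 9 -> on_hand[A=49 B=20] avail[A=40 B=5] open={R1,R2,R3}
Step 4: reserve R4 B 2 -> on_hand[A=49 B=20] avail[A=40 B=3] open={R1,R2,R3,R4}
Step 5: reserve R5 B 1 -> on_hand[A=49 B=20] avail[A=40 B=2] open={R1,R2,R3,R4,R5}
Step 6: commit R3 -> on_hand[A=40 B=20] avail[A=40 B=2] open={R1,R2,R4,R5}
Step 7: cancel R5 -> on_hand[A=40 B=20] avail[A=40 B=3] open={R1,R2,R4}
Step 8: reserve R6 B 3 -> on_hand[A=40 B=20] avail[A=40 B=0] open={R1,R2,R4,R6}

Answer: A: 40
B: 0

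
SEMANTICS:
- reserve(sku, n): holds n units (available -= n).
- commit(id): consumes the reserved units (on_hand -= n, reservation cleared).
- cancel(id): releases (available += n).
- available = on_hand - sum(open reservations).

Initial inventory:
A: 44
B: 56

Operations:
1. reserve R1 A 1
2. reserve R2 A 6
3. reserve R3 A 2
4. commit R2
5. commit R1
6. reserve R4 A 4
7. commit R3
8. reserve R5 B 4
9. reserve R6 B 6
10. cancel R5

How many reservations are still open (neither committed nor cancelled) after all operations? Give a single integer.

Answer: 2

Derivation:
Step 1: reserve R1 A 1 -> on_hand[A=44 B=56] avail[A=43 B=56] open={R1}
Step 2: reserve R2 A 6 -> on_hand[A=44 B=56] avail[A=37 B=56] open={R1,R2}
Step 3: reserve R3 A 2 -> on_hand[A=44 B=56] avail[A=35 B=56] open={R1,R2,R3}
Step 4: commit R2 -> on_hand[A=38 B=56] avail[A=35 B=56] open={R1,R3}
Step 5: commit R1 -> on_hand[A=37 B=56] avail[A=35 B=56] open={R3}
Step 6: reserve R4 A 4 -> on_hand[A=37 B=56] avail[A=31 B=56] open={R3,R4}
Step 7: commit R3 -> on_hand[A=35 B=56] avail[A=31 B=56] open={R4}
Step 8: reserve R5 B 4 -> on_hand[A=35 B=56] avail[A=31 B=52] open={R4,R5}
Step 9: reserve R6 B 6 -> on_hand[A=35 B=56] avail[A=31 B=46] open={R4,R5,R6}
Step 10: cancel R5 -> on_hand[A=35 B=56] avail[A=31 B=50] open={R4,R6}
Open reservations: ['R4', 'R6'] -> 2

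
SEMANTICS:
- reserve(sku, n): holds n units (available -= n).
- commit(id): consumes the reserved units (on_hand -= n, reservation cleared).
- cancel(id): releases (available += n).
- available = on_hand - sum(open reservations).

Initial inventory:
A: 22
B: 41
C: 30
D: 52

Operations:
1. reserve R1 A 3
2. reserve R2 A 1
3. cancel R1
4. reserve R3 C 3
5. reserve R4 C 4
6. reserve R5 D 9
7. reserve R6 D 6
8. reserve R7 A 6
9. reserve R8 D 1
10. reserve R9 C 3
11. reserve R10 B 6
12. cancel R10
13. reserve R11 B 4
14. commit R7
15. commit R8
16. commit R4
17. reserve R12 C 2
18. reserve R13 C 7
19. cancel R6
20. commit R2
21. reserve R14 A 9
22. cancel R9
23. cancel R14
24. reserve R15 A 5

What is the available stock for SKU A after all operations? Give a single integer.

Answer: 10

Derivation:
Step 1: reserve R1 A 3 -> on_hand[A=22 B=41 C=30 D=52] avail[A=19 B=41 C=30 D=52] open={R1}
Step 2: reserve R2 A 1 -> on_hand[A=22 B=41 C=30 D=52] avail[A=18 B=41 C=30 D=52] open={R1,R2}
Step 3: cancel R1 -> on_hand[A=22 B=41 C=30 D=52] avail[A=21 B=41 C=30 D=52] open={R2}
Step 4: reserve R3 C 3 -> on_hand[A=22 B=41 C=30 D=52] avail[A=21 B=41 C=27 D=52] open={R2,R3}
Step 5: reserve R4 C 4 -> on_hand[A=22 B=41 C=30 D=52] avail[A=21 B=41 C=23 D=52] open={R2,R3,R4}
Step 6: reserve R5 D 9 -> on_hand[A=22 B=41 C=30 D=52] avail[A=21 B=41 C=23 D=43] open={R2,R3,R4,R5}
Step 7: reserve R6 D 6 -> on_hand[A=22 B=41 C=30 D=52] avail[A=21 B=41 C=23 D=37] open={R2,R3,R4,R5,R6}
Step 8: reserve R7 A 6 -> on_hand[A=22 B=41 C=30 D=52] avail[A=15 B=41 C=23 D=37] open={R2,R3,R4,R5,R6,R7}
Step 9: reserve R8 D 1 -> on_hand[A=22 B=41 C=30 D=52] avail[A=15 B=41 C=23 D=36] open={R2,R3,R4,R5,R6,R7,R8}
Step 10: reserve R9 C 3 -> on_hand[A=22 B=41 C=30 D=52] avail[A=15 B=41 C=20 D=36] open={R2,R3,R4,R5,R6,R7,R8,R9}
Step 11: reserve R10 B 6 -> on_hand[A=22 B=41 C=30 D=52] avail[A=15 B=35 C=20 D=36] open={R10,R2,R3,R4,R5,R6,R7,R8,R9}
Step 12: cancel R10 -> on_hand[A=22 B=41 C=30 D=52] avail[A=15 B=41 C=20 D=36] open={R2,R3,R4,R5,R6,R7,R8,R9}
Step 13: reserve R11 B 4 -> on_hand[A=22 B=41 C=30 D=52] avail[A=15 B=37 C=20 D=36] open={R11,R2,R3,R4,R5,R6,R7,R8,R9}
Step 14: commit R7 -> on_hand[A=16 B=41 C=30 D=52] avail[A=15 B=37 C=20 D=36] open={R11,R2,R3,R4,R5,R6,R8,R9}
Step 15: commit R8 -> on_hand[A=16 B=41 C=30 D=51] avail[A=15 B=37 C=20 D=36] open={R11,R2,R3,R4,R5,R6,R9}
Step 16: commit R4 -> on_hand[A=16 B=41 C=26 D=51] avail[A=15 B=37 C=20 D=36] open={R11,R2,R3,R5,R6,R9}
Step 17: reserve R12 C 2 -> on_hand[A=16 B=41 C=26 D=51] avail[A=15 B=37 C=18 D=36] open={R11,R12,R2,R3,R5,R6,R9}
Step 18: reserve R13 C 7 -> on_hand[A=16 B=41 C=26 D=51] avail[A=15 B=37 C=11 D=36] open={R11,R12,R13,R2,R3,R5,R6,R9}
Step 19: cancel R6 -> on_hand[A=16 B=41 C=26 D=51] avail[A=15 B=37 C=11 D=42] open={R11,R12,R13,R2,R3,R5,R9}
Step 20: commit R2 -> on_hand[A=15 B=41 C=26 D=51] avail[A=15 B=37 C=11 D=42] open={R11,R12,R13,R3,R5,R9}
Step 21: reserve R14 A 9 -> on_hand[A=15 B=41 C=26 D=51] avail[A=6 B=37 C=11 D=42] open={R11,R12,R13,R14,R3,R5,R9}
Step 22: cancel R9 -> on_hand[A=15 B=41 C=26 D=51] avail[A=6 B=37 C=14 D=42] open={R11,R12,R13,R14,R3,R5}
Step 23: cancel R14 -> on_hand[A=15 B=41 C=26 D=51] avail[A=15 B=37 C=14 D=42] open={R11,R12,R13,R3,R5}
Step 24: reserve R15 A 5 -> on_hand[A=15 B=41 C=26 D=51] avail[A=10 B=37 C=14 D=42] open={R11,R12,R13,R15,R3,R5}
Final available[A] = 10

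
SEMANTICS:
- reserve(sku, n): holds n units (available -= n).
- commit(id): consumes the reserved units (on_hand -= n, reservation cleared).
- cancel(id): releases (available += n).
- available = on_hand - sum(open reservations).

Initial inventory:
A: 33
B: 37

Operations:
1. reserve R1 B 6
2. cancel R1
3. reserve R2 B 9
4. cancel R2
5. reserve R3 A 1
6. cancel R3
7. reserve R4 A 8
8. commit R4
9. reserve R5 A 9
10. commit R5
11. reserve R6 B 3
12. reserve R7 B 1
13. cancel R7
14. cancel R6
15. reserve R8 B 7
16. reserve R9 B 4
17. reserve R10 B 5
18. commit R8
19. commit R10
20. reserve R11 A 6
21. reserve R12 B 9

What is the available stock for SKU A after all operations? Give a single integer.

Answer: 10

Derivation:
Step 1: reserve R1 B 6 -> on_hand[A=33 B=37] avail[A=33 B=31] open={R1}
Step 2: cancel R1 -> on_hand[A=33 B=37] avail[A=33 B=37] open={}
Step 3: reserve R2 B 9 -> on_hand[A=33 B=37] avail[A=33 B=28] open={R2}
Step 4: cancel R2 -> on_hand[A=33 B=37] avail[A=33 B=37] open={}
Step 5: reserve R3 A 1 -> on_hand[A=33 B=37] avail[A=32 B=37] open={R3}
Step 6: cancel R3 -> on_hand[A=33 B=37] avail[A=33 B=37] open={}
Step 7: reserve R4 A 8 -> on_hand[A=33 B=37] avail[A=25 B=37] open={R4}
Step 8: commit R4 -> on_hand[A=25 B=37] avail[A=25 B=37] open={}
Step 9: reserve R5 A 9 -> on_hand[A=25 B=37] avail[A=16 B=37] open={R5}
Step 10: commit R5 -> on_hand[A=16 B=37] avail[A=16 B=37] open={}
Step 11: reserve R6 B 3 -> on_hand[A=16 B=37] avail[A=16 B=34] open={R6}
Step 12: reserve R7 B 1 -> on_hand[A=16 B=37] avail[A=16 B=33] open={R6,R7}
Step 13: cancel R7 -> on_hand[A=16 B=37] avail[A=16 B=34] open={R6}
Step 14: cancel R6 -> on_hand[A=16 B=37] avail[A=16 B=37] open={}
Step 15: reserve R8 B 7 -> on_hand[A=16 B=37] avail[A=16 B=30] open={R8}
Step 16: reserve R9 B 4 -> on_hand[A=16 B=37] avail[A=16 B=26] open={R8,R9}
Step 17: reserve R10 B 5 -> on_hand[A=16 B=37] avail[A=16 B=21] open={R10,R8,R9}
Step 18: commit R8 -> on_hand[A=16 B=30] avail[A=16 B=21] open={R10,R9}
Step 19: commit R10 -> on_hand[A=16 B=25] avail[A=16 B=21] open={R9}
Step 20: reserve R11 A 6 -> on_hand[A=16 B=25] avail[A=10 B=21] open={R11,R9}
Step 21: reserve R12 B 9 -> on_hand[A=16 B=25] avail[A=10 B=12] open={R11,R12,R9}
Final available[A] = 10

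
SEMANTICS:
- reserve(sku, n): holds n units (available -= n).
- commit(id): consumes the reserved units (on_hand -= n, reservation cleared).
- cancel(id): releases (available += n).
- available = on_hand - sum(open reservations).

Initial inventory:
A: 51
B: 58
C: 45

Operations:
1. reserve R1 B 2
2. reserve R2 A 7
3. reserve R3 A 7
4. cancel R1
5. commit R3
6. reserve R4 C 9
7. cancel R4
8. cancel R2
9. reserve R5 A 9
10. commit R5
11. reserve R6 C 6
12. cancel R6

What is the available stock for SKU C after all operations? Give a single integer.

Step 1: reserve R1 B 2 -> on_hand[A=51 B=58 C=45] avail[A=51 B=56 C=45] open={R1}
Step 2: reserve R2 A 7 -> on_hand[A=51 B=58 C=45] avail[A=44 B=56 C=45] open={R1,R2}
Step 3: reserve R3 A 7 -> on_hand[A=51 B=58 C=45] avail[A=37 B=56 C=45] open={R1,R2,R3}
Step 4: cancel R1 -> on_hand[A=51 B=58 C=45] avail[A=37 B=58 C=45] open={R2,R3}
Step 5: commit R3 -> on_hand[A=44 B=58 C=45] avail[A=37 B=58 C=45] open={R2}
Step 6: reserve R4 C 9 -> on_hand[A=44 B=58 C=45] avail[A=37 B=58 C=36] open={R2,R4}
Step 7: cancel R4 -> on_hand[A=44 B=58 C=45] avail[A=37 B=58 C=45] open={R2}
Step 8: cancel R2 -> on_hand[A=44 B=58 C=45] avail[A=44 B=58 C=45] open={}
Step 9: reserve R5 A 9 -> on_hand[A=44 B=58 C=45] avail[A=35 B=58 C=45] open={R5}
Step 10: commit R5 -> on_hand[A=35 B=58 C=45] avail[A=35 B=58 C=45] open={}
Step 11: reserve R6 C 6 -> on_hand[A=35 B=58 C=45] avail[A=35 B=58 C=39] open={R6}
Step 12: cancel R6 -> on_hand[A=35 B=58 C=45] avail[A=35 B=58 C=45] open={}
Final available[C] = 45

Answer: 45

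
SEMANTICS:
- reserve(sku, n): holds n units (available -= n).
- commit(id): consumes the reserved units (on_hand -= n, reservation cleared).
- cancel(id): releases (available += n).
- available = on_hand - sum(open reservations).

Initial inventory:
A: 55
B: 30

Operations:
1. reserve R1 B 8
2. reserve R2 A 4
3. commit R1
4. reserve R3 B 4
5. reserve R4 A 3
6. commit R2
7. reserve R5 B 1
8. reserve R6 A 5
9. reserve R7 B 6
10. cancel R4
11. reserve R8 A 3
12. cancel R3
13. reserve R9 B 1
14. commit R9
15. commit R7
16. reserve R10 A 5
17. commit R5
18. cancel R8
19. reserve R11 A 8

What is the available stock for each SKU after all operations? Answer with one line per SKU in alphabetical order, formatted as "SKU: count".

Step 1: reserve R1 B 8 -> on_hand[A=55 B=30] avail[A=55 B=22] open={R1}
Step 2: reserve R2 A 4 -> on_hand[A=55 B=30] avail[A=51 B=22] open={R1,R2}
Step 3: commit R1 -> on_hand[A=55 B=22] avail[A=51 B=22] open={R2}
Step 4: reserve R3 B 4 -> on_hand[A=55 B=22] avail[A=51 B=18] open={R2,R3}
Step 5: reserve R4 A 3 -> on_hand[A=55 B=22] avail[A=48 B=18] open={R2,R3,R4}
Step 6: commit R2 -> on_hand[A=51 B=22] avail[A=48 B=18] open={R3,R4}
Step 7: reserve R5 B 1 -> on_hand[A=51 B=22] avail[A=48 B=17] open={R3,R4,R5}
Step 8: reserve R6 A 5 -> on_hand[A=51 B=22] avail[A=43 B=17] open={R3,R4,R5,R6}
Step 9: reserve R7 B 6 -> on_hand[A=51 B=22] avail[A=43 B=11] open={R3,R4,R5,R6,R7}
Step 10: cancel R4 -> on_hand[A=51 B=22] avail[A=46 B=11] open={R3,R5,R6,R7}
Step 11: reserve R8 A 3 -> on_hand[A=51 B=22] avail[A=43 B=11] open={R3,R5,R6,R7,R8}
Step 12: cancel R3 -> on_hand[A=51 B=22] avail[A=43 B=15] open={R5,R6,R7,R8}
Step 13: reserve R9 B 1 -> on_hand[A=51 B=22] avail[A=43 B=14] open={R5,R6,R7,R8,R9}
Step 14: commit R9 -> on_hand[A=51 B=21] avail[A=43 B=14] open={R5,R6,R7,R8}
Step 15: commit R7 -> on_hand[A=51 B=15] avail[A=43 B=14] open={R5,R6,R8}
Step 16: reserve R10 A 5 -> on_hand[A=51 B=15] avail[A=38 B=14] open={R10,R5,R6,R8}
Step 17: commit R5 -> on_hand[A=51 B=14] avail[A=38 B=14] open={R10,R6,R8}
Step 18: cancel R8 -> on_hand[A=51 B=14] avail[A=41 B=14] open={R10,R6}
Step 19: reserve R11 A 8 -> on_hand[A=51 B=14] avail[A=33 B=14] open={R10,R11,R6}

Answer: A: 33
B: 14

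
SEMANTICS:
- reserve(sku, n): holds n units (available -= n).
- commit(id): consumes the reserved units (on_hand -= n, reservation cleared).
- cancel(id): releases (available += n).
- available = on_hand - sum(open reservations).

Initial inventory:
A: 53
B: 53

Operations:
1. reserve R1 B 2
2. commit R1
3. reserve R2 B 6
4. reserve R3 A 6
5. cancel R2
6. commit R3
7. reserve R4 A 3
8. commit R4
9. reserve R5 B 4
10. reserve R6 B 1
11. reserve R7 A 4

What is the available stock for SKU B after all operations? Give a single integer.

Answer: 46

Derivation:
Step 1: reserve R1 B 2 -> on_hand[A=53 B=53] avail[A=53 B=51] open={R1}
Step 2: commit R1 -> on_hand[A=53 B=51] avail[A=53 B=51] open={}
Step 3: reserve R2 B 6 -> on_hand[A=53 B=51] avail[A=53 B=45] open={R2}
Step 4: reserve R3 A 6 -> on_hand[A=53 B=51] avail[A=47 B=45] open={R2,R3}
Step 5: cancel R2 -> on_hand[A=53 B=51] avail[A=47 B=51] open={R3}
Step 6: commit R3 -> on_hand[A=47 B=51] avail[A=47 B=51] open={}
Step 7: reserve R4 A 3 -> on_hand[A=47 B=51] avail[A=44 B=51] open={R4}
Step 8: commit R4 -> on_hand[A=44 B=51] avail[A=44 B=51] open={}
Step 9: reserve R5 B 4 -> on_hand[A=44 B=51] avail[A=44 B=47] open={R5}
Step 10: reserve R6 B 1 -> on_hand[A=44 B=51] avail[A=44 B=46] open={R5,R6}
Step 11: reserve R7 A 4 -> on_hand[A=44 B=51] avail[A=40 B=46] open={R5,R6,R7}
Final available[B] = 46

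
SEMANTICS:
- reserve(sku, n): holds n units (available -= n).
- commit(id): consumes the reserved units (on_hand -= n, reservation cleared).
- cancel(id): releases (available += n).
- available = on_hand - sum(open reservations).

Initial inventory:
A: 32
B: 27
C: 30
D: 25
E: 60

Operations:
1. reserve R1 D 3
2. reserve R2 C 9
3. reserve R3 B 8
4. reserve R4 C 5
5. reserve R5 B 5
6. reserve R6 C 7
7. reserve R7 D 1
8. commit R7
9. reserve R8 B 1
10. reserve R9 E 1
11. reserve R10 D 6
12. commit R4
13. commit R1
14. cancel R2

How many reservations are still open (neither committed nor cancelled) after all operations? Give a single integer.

Step 1: reserve R1 D 3 -> on_hand[A=32 B=27 C=30 D=25 E=60] avail[A=32 B=27 C=30 D=22 E=60] open={R1}
Step 2: reserve R2 C 9 -> on_hand[A=32 B=27 C=30 D=25 E=60] avail[A=32 B=27 C=21 D=22 E=60] open={R1,R2}
Step 3: reserve R3 B 8 -> on_hand[A=32 B=27 C=30 D=25 E=60] avail[A=32 B=19 C=21 D=22 E=60] open={R1,R2,R3}
Step 4: reserve R4 C 5 -> on_hand[A=32 B=27 C=30 D=25 E=60] avail[A=32 B=19 C=16 D=22 E=60] open={R1,R2,R3,R4}
Step 5: reserve R5 B 5 -> on_hand[A=32 B=27 C=30 D=25 E=60] avail[A=32 B=14 C=16 D=22 E=60] open={R1,R2,R3,R4,R5}
Step 6: reserve R6 C 7 -> on_hand[A=32 B=27 C=30 D=25 E=60] avail[A=32 B=14 C=9 D=22 E=60] open={R1,R2,R3,R4,R5,R6}
Step 7: reserve R7 D 1 -> on_hand[A=32 B=27 C=30 D=25 E=60] avail[A=32 B=14 C=9 D=21 E=60] open={R1,R2,R3,R4,R5,R6,R7}
Step 8: commit R7 -> on_hand[A=32 B=27 C=30 D=24 E=60] avail[A=32 B=14 C=9 D=21 E=60] open={R1,R2,R3,R4,R5,R6}
Step 9: reserve R8 B 1 -> on_hand[A=32 B=27 C=30 D=24 E=60] avail[A=32 B=13 C=9 D=21 E=60] open={R1,R2,R3,R4,R5,R6,R8}
Step 10: reserve R9 E 1 -> on_hand[A=32 B=27 C=30 D=24 E=60] avail[A=32 B=13 C=9 D=21 E=59] open={R1,R2,R3,R4,R5,R6,R8,R9}
Step 11: reserve R10 D 6 -> on_hand[A=32 B=27 C=30 D=24 E=60] avail[A=32 B=13 C=9 D=15 E=59] open={R1,R10,R2,R3,R4,R5,R6,R8,R9}
Step 12: commit R4 -> on_hand[A=32 B=27 C=25 D=24 E=60] avail[A=32 B=13 C=9 D=15 E=59] open={R1,R10,R2,R3,R5,R6,R8,R9}
Step 13: commit R1 -> on_hand[A=32 B=27 C=25 D=21 E=60] avail[A=32 B=13 C=9 D=15 E=59] open={R10,R2,R3,R5,R6,R8,R9}
Step 14: cancel R2 -> on_hand[A=32 B=27 C=25 D=21 E=60] avail[A=32 B=13 C=18 D=15 E=59] open={R10,R3,R5,R6,R8,R9}
Open reservations: ['R10', 'R3', 'R5', 'R6', 'R8', 'R9'] -> 6

Answer: 6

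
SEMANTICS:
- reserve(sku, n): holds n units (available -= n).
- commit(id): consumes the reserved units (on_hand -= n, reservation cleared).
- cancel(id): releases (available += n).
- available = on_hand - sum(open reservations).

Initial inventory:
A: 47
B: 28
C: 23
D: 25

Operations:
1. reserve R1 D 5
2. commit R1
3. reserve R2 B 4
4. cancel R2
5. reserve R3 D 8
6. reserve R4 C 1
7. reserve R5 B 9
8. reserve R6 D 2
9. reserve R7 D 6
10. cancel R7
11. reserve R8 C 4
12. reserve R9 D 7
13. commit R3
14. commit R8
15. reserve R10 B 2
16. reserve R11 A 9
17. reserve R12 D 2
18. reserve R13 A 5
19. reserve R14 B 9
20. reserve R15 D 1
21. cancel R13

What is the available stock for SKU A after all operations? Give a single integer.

Answer: 38

Derivation:
Step 1: reserve R1 D 5 -> on_hand[A=47 B=28 C=23 D=25] avail[A=47 B=28 C=23 D=20] open={R1}
Step 2: commit R1 -> on_hand[A=47 B=28 C=23 D=20] avail[A=47 B=28 C=23 D=20] open={}
Step 3: reserve R2 B 4 -> on_hand[A=47 B=28 C=23 D=20] avail[A=47 B=24 C=23 D=20] open={R2}
Step 4: cancel R2 -> on_hand[A=47 B=28 C=23 D=20] avail[A=47 B=28 C=23 D=20] open={}
Step 5: reserve R3 D 8 -> on_hand[A=47 B=28 C=23 D=20] avail[A=47 B=28 C=23 D=12] open={R3}
Step 6: reserve R4 C 1 -> on_hand[A=47 B=28 C=23 D=20] avail[A=47 B=28 C=22 D=12] open={R3,R4}
Step 7: reserve R5 B 9 -> on_hand[A=47 B=28 C=23 D=20] avail[A=47 B=19 C=22 D=12] open={R3,R4,R5}
Step 8: reserve R6 D 2 -> on_hand[A=47 B=28 C=23 D=20] avail[A=47 B=19 C=22 D=10] open={R3,R4,R5,R6}
Step 9: reserve R7 D 6 -> on_hand[A=47 B=28 C=23 D=20] avail[A=47 B=19 C=22 D=4] open={R3,R4,R5,R6,R7}
Step 10: cancel R7 -> on_hand[A=47 B=28 C=23 D=20] avail[A=47 B=19 C=22 D=10] open={R3,R4,R5,R6}
Step 11: reserve R8 C 4 -> on_hand[A=47 B=28 C=23 D=20] avail[A=47 B=19 C=18 D=10] open={R3,R4,R5,R6,R8}
Step 12: reserve R9 D 7 -> on_hand[A=47 B=28 C=23 D=20] avail[A=47 B=19 C=18 D=3] open={R3,R4,R5,R6,R8,R9}
Step 13: commit R3 -> on_hand[A=47 B=28 C=23 D=12] avail[A=47 B=19 C=18 D=3] open={R4,R5,R6,R8,R9}
Step 14: commit R8 -> on_hand[A=47 B=28 C=19 D=12] avail[A=47 B=19 C=18 D=3] open={R4,R5,R6,R9}
Step 15: reserve R10 B 2 -> on_hand[A=47 B=28 C=19 D=12] avail[A=47 B=17 C=18 D=3] open={R10,R4,R5,R6,R9}
Step 16: reserve R11 A 9 -> on_hand[A=47 B=28 C=19 D=12] avail[A=38 B=17 C=18 D=3] open={R10,R11,R4,R5,R6,R9}
Step 17: reserve R12 D 2 -> on_hand[A=47 B=28 C=19 D=12] avail[A=38 B=17 C=18 D=1] open={R10,R11,R12,R4,R5,R6,R9}
Step 18: reserve R13 A 5 -> on_hand[A=47 B=28 C=19 D=12] avail[A=33 B=17 C=18 D=1] open={R10,R11,R12,R13,R4,R5,R6,R9}
Step 19: reserve R14 B 9 -> on_hand[A=47 B=28 C=19 D=12] avail[A=33 B=8 C=18 D=1] open={R10,R11,R12,R13,R14,R4,R5,R6,R9}
Step 20: reserve R15 D 1 -> on_hand[A=47 B=28 C=19 D=12] avail[A=33 B=8 C=18 D=0] open={R10,R11,R12,R13,R14,R15,R4,R5,R6,R9}
Step 21: cancel R13 -> on_hand[A=47 B=28 C=19 D=12] avail[A=38 B=8 C=18 D=0] open={R10,R11,R12,R14,R15,R4,R5,R6,R9}
Final available[A] = 38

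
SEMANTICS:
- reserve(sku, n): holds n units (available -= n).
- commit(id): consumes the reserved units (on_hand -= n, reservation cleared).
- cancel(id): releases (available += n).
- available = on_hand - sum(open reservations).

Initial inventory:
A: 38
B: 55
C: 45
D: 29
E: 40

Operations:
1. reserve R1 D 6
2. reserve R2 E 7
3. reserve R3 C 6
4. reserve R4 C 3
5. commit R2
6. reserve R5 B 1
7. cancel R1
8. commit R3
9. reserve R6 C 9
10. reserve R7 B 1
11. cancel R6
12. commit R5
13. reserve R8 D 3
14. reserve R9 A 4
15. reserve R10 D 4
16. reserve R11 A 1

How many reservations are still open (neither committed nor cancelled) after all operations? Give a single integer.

Answer: 6

Derivation:
Step 1: reserve R1 D 6 -> on_hand[A=38 B=55 C=45 D=29 E=40] avail[A=38 B=55 C=45 D=23 E=40] open={R1}
Step 2: reserve R2 E 7 -> on_hand[A=38 B=55 C=45 D=29 E=40] avail[A=38 B=55 C=45 D=23 E=33] open={R1,R2}
Step 3: reserve R3 C 6 -> on_hand[A=38 B=55 C=45 D=29 E=40] avail[A=38 B=55 C=39 D=23 E=33] open={R1,R2,R3}
Step 4: reserve R4 C 3 -> on_hand[A=38 B=55 C=45 D=29 E=40] avail[A=38 B=55 C=36 D=23 E=33] open={R1,R2,R3,R4}
Step 5: commit R2 -> on_hand[A=38 B=55 C=45 D=29 E=33] avail[A=38 B=55 C=36 D=23 E=33] open={R1,R3,R4}
Step 6: reserve R5 B 1 -> on_hand[A=38 B=55 C=45 D=29 E=33] avail[A=38 B=54 C=36 D=23 E=33] open={R1,R3,R4,R5}
Step 7: cancel R1 -> on_hand[A=38 B=55 C=45 D=29 E=33] avail[A=38 B=54 C=36 D=29 E=33] open={R3,R4,R5}
Step 8: commit R3 -> on_hand[A=38 B=55 C=39 D=29 E=33] avail[A=38 B=54 C=36 D=29 E=33] open={R4,R5}
Step 9: reserve R6 C 9 -> on_hand[A=38 B=55 C=39 D=29 E=33] avail[A=38 B=54 C=27 D=29 E=33] open={R4,R5,R6}
Step 10: reserve R7 B 1 -> on_hand[A=38 B=55 C=39 D=29 E=33] avail[A=38 B=53 C=27 D=29 E=33] open={R4,R5,R6,R7}
Step 11: cancel R6 -> on_hand[A=38 B=55 C=39 D=29 E=33] avail[A=38 B=53 C=36 D=29 E=33] open={R4,R5,R7}
Step 12: commit R5 -> on_hand[A=38 B=54 C=39 D=29 E=33] avail[A=38 B=53 C=36 D=29 E=33] open={R4,R7}
Step 13: reserve R8 D 3 -> on_hand[A=38 B=54 C=39 D=29 E=33] avail[A=38 B=53 C=36 D=26 E=33] open={R4,R7,R8}
Step 14: reserve R9 A 4 -> on_hand[A=38 B=54 C=39 D=29 E=33] avail[A=34 B=53 C=36 D=26 E=33] open={R4,R7,R8,R9}
Step 15: reserve R10 D 4 -> on_hand[A=38 B=54 C=39 D=29 E=33] avail[A=34 B=53 C=36 D=22 E=33] open={R10,R4,R7,R8,R9}
Step 16: reserve R11 A 1 -> on_hand[A=38 B=54 C=39 D=29 E=33] avail[A=33 B=53 C=36 D=22 E=33] open={R10,R11,R4,R7,R8,R9}
Open reservations: ['R10', 'R11', 'R4', 'R7', 'R8', 'R9'] -> 6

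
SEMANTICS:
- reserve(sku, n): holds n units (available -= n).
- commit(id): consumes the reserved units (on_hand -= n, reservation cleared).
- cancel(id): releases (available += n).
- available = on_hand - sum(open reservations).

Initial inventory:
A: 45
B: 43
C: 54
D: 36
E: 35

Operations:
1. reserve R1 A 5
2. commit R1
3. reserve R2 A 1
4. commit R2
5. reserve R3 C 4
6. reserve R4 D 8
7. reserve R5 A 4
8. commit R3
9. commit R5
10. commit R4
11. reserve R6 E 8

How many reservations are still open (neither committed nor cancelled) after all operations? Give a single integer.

Answer: 1

Derivation:
Step 1: reserve R1 A 5 -> on_hand[A=45 B=43 C=54 D=36 E=35] avail[A=40 B=43 C=54 D=36 E=35] open={R1}
Step 2: commit R1 -> on_hand[A=40 B=43 C=54 D=36 E=35] avail[A=40 B=43 C=54 D=36 E=35] open={}
Step 3: reserve R2 A 1 -> on_hand[A=40 B=43 C=54 D=36 E=35] avail[A=39 B=43 C=54 D=36 E=35] open={R2}
Step 4: commit R2 -> on_hand[A=39 B=43 C=54 D=36 E=35] avail[A=39 B=43 C=54 D=36 E=35] open={}
Step 5: reserve R3 C 4 -> on_hand[A=39 B=43 C=54 D=36 E=35] avail[A=39 B=43 C=50 D=36 E=35] open={R3}
Step 6: reserve R4 D 8 -> on_hand[A=39 B=43 C=54 D=36 E=35] avail[A=39 B=43 C=50 D=28 E=35] open={R3,R4}
Step 7: reserve R5 A 4 -> on_hand[A=39 B=43 C=54 D=36 E=35] avail[A=35 B=43 C=50 D=28 E=35] open={R3,R4,R5}
Step 8: commit R3 -> on_hand[A=39 B=43 C=50 D=36 E=35] avail[A=35 B=43 C=50 D=28 E=35] open={R4,R5}
Step 9: commit R5 -> on_hand[A=35 B=43 C=50 D=36 E=35] avail[A=35 B=43 C=50 D=28 E=35] open={R4}
Step 10: commit R4 -> on_hand[A=35 B=43 C=50 D=28 E=35] avail[A=35 B=43 C=50 D=28 E=35] open={}
Step 11: reserve R6 E 8 -> on_hand[A=35 B=43 C=50 D=28 E=35] avail[A=35 B=43 C=50 D=28 E=27] open={R6}
Open reservations: ['R6'] -> 1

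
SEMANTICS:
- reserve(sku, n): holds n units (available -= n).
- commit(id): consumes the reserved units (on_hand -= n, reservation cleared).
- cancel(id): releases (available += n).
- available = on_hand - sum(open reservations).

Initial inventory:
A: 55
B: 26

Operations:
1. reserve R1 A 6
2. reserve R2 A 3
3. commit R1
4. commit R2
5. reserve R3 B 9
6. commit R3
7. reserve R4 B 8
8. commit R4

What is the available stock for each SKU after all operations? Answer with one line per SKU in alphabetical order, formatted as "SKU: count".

Answer: A: 46
B: 9

Derivation:
Step 1: reserve R1 A 6 -> on_hand[A=55 B=26] avail[A=49 B=26] open={R1}
Step 2: reserve R2 A 3 -> on_hand[A=55 B=26] avail[A=46 B=26] open={R1,R2}
Step 3: commit R1 -> on_hand[A=49 B=26] avail[A=46 B=26] open={R2}
Step 4: commit R2 -> on_hand[A=46 B=26] avail[A=46 B=26] open={}
Step 5: reserve R3 B 9 -> on_hand[A=46 B=26] avail[A=46 B=17] open={R3}
Step 6: commit R3 -> on_hand[A=46 B=17] avail[A=46 B=17] open={}
Step 7: reserve R4 B 8 -> on_hand[A=46 B=17] avail[A=46 B=9] open={R4}
Step 8: commit R4 -> on_hand[A=46 B=9] avail[A=46 B=9] open={}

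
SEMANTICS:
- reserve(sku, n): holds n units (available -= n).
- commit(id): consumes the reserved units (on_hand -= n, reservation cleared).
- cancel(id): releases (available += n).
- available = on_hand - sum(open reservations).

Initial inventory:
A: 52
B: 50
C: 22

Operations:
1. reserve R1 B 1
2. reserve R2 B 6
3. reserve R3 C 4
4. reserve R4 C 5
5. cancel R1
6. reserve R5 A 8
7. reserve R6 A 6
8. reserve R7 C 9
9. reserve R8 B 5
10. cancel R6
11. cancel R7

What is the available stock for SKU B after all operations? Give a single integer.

Step 1: reserve R1 B 1 -> on_hand[A=52 B=50 C=22] avail[A=52 B=49 C=22] open={R1}
Step 2: reserve R2 B 6 -> on_hand[A=52 B=50 C=22] avail[A=52 B=43 C=22] open={R1,R2}
Step 3: reserve R3 C 4 -> on_hand[A=52 B=50 C=22] avail[A=52 B=43 C=18] open={R1,R2,R3}
Step 4: reserve R4 C 5 -> on_hand[A=52 B=50 C=22] avail[A=52 B=43 C=13] open={R1,R2,R3,R4}
Step 5: cancel R1 -> on_hand[A=52 B=50 C=22] avail[A=52 B=44 C=13] open={R2,R3,R4}
Step 6: reserve R5 A 8 -> on_hand[A=52 B=50 C=22] avail[A=44 B=44 C=13] open={R2,R3,R4,R5}
Step 7: reserve R6 A 6 -> on_hand[A=52 B=50 C=22] avail[A=38 B=44 C=13] open={R2,R3,R4,R5,R6}
Step 8: reserve R7 C 9 -> on_hand[A=52 B=50 C=22] avail[A=38 B=44 C=4] open={R2,R3,R4,R5,R6,R7}
Step 9: reserve R8 B 5 -> on_hand[A=52 B=50 C=22] avail[A=38 B=39 C=4] open={R2,R3,R4,R5,R6,R7,R8}
Step 10: cancel R6 -> on_hand[A=52 B=50 C=22] avail[A=44 B=39 C=4] open={R2,R3,R4,R5,R7,R8}
Step 11: cancel R7 -> on_hand[A=52 B=50 C=22] avail[A=44 B=39 C=13] open={R2,R3,R4,R5,R8}
Final available[B] = 39

Answer: 39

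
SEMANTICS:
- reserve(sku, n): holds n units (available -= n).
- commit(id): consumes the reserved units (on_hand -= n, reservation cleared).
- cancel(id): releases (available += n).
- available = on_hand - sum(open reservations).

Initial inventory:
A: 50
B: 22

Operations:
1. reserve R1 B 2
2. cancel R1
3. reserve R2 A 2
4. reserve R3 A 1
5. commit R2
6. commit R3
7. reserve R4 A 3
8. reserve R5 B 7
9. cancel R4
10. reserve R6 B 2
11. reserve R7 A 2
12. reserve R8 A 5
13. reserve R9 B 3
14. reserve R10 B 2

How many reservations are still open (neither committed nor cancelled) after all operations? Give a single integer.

Answer: 6

Derivation:
Step 1: reserve R1 B 2 -> on_hand[A=50 B=22] avail[A=50 B=20] open={R1}
Step 2: cancel R1 -> on_hand[A=50 B=22] avail[A=50 B=22] open={}
Step 3: reserve R2 A 2 -> on_hand[A=50 B=22] avail[A=48 B=22] open={R2}
Step 4: reserve R3 A 1 -> on_hand[A=50 B=22] avail[A=47 B=22] open={R2,R3}
Step 5: commit R2 -> on_hand[A=48 B=22] avail[A=47 B=22] open={R3}
Step 6: commit R3 -> on_hand[A=47 B=22] avail[A=47 B=22] open={}
Step 7: reserve R4 A 3 -> on_hand[A=47 B=22] avail[A=44 B=22] open={R4}
Step 8: reserve R5 B 7 -> on_hand[A=47 B=22] avail[A=44 B=15] open={R4,R5}
Step 9: cancel R4 -> on_hand[A=47 B=22] avail[A=47 B=15] open={R5}
Step 10: reserve R6 B 2 -> on_hand[A=47 B=22] avail[A=47 B=13] open={R5,R6}
Step 11: reserve R7 A 2 -> on_hand[A=47 B=22] avail[A=45 B=13] open={R5,R6,R7}
Step 12: reserve R8 A 5 -> on_hand[A=47 B=22] avail[A=40 B=13] open={R5,R6,R7,R8}
Step 13: reserve R9 B 3 -> on_hand[A=47 B=22] avail[A=40 B=10] open={R5,R6,R7,R8,R9}
Step 14: reserve R10 B 2 -> on_hand[A=47 B=22] avail[A=40 B=8] open={R10,R5,R6,R7,R8,R9}
Open reservations: ['R10', 'R5', 'R6', 'R7', 'R8', 'R9'] -> 6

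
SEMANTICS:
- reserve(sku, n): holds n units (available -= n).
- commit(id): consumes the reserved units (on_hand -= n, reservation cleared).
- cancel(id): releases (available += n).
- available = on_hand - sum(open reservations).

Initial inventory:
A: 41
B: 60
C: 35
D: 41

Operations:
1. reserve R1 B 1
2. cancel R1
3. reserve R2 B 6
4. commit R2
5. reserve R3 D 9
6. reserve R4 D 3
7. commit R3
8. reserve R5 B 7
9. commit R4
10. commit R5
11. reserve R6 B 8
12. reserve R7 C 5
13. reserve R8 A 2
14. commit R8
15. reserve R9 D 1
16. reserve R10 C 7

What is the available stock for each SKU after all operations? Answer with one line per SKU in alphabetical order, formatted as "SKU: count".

Answer: A: 39
B: 39
C: 23
D: 28

Derivation:
Step 1: reserve R1 B 1 -> on_hand[A=41 B=60 C=35 D=41] avail[A=41 B=59 C=35 D=41] open={R1}
Step 2: cancel R1 -> on_hand[A=41 B=60 C=35 D=41] avail[A=41 B=60 C=35 D=41] open={}
Step 3: reserve R2 B 6 -> on_hand[A=41 B=60 C=35 D=41] avail[A=41 B=54 C=35 D=41] open={R2}
Step 4: commit R2 -> on_hand[A=41 B=54 C=35 D=41] avail[A=41 B=54 C=35 D=41] open={}
Step 5: reserve R3 D 9 -> on_hand[A=41 B=54 C=35 D=41] avail[A=41 B=54 C=35 D=32] open={R3}
Step 6: reserve R4 D 3 -> on_hand[A=41 B=54 C=35 D=41] avail[A=41 B=54 C=35 D=29] open={R3,R4}
Step 7: commit R3 -> on_hand[A=41 B=54 C=35 D=32] avail[A=41 B=54 C=35 D=29] open={R4}
Step 8: reserve R5 B 7 -> on_hand[A=41 B=54 C=35 D=32] avail[A=41 B=47 C=35 D=29] open={R4,R5}
Step 9: commit R4 -> on_hand[A=41 B=54 C=35 D=29] avail[A=41 B=47 C=35 D=29] open={R5}
Step 10: commit R5 -> on_hand[A=41 B=47 C=35 D=29] avail[A=41 B=47 C=35 D=29] open={}
Step 11: reserve R6 B 8 -> on_hand[A=41 B=47 C=35 D=29] avail[A=41 B=39 C=35 D=29] open={R6}
Step 12: reserve R7 C 5 -> on_hand[A=41 B=47 C=35 D=29] avail[A=41 B=39 C=30 D=29] open={R6,R7}
Step 13: reserve R8 A 2 -> on_hand[A=41 B=47 C=35 D=29] avail[A=39 B=39 C=30 D=29] open={R6,R7,R8}
Step 14: commit R8 -> on_hand[A=39 B=47 C=35 D=29] avail[A=39 B=39 C=30 D=29] open={R6,R7}
Step 15: reserve R9 D 1 -> on_hand[A=39 B=47 C=35 D=29] avail[A=39 B=39 C=30 D=28] open={R6,R7,R9}
Step 16: reserve R10 C 7 -> on_hand[A=39 B=47 C=35 D=29] avail[A=39 B=39 C=23 D=28] open={R10,R6,R7,R9}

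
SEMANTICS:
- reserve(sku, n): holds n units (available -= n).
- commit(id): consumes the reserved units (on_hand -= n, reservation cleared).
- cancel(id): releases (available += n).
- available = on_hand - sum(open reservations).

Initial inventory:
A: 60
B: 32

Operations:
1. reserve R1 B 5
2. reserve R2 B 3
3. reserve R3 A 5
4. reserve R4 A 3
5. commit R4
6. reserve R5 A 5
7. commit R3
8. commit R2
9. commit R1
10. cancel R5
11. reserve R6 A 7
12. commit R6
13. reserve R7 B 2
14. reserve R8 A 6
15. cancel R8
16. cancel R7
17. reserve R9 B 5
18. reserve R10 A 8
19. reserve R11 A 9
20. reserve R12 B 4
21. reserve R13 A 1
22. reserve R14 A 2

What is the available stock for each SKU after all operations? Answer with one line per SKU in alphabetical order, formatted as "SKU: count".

Step 1: reserve R1 B 5 -> on_hand[A=60 B=32] avail[A=60 B=27] open={R1}
Step 2: reserve R2 B 3 -> on_hand[A=60 B=32] avail[A=60 B=24] open={R1,R2}
Step 3: reserve R3 A 5 -> on_hand[A=60 B=32] avail[A=55 B=24] open={R1,R2,R3}
Step 4: reserve R4 A 3 -> on_hand[A=60 B=32] avail[A=52 B=24] open={R1,R2,R3,R4}
Step 5: commit R4 -> on_hand[A=57 B=32] avail[A=52 B=24] open={R1,R2,R3}
Step 6: reserve R5 A 5 -> on_hand[A=57 B=32] avail[A=47 B=24] open={R1,R2,R3,R5}
Step 7: commit R3 -> on_hand[A=52 B=32] avail[A=47 B=24] open={R1,R2,R5}
Step 8: commit R2 -> on_hand[A=52 B=29] avail[A=47 B=24] open={R1,R5}
Step 9: commit R1 -> on_hand[A=52 B=24] avail[A=47 B=24] open={R5}
Step 10: cancel R5 -> on_hand[A=52 B=24] avail[A=52 B=24] open={}
Step 11: reserve R6 A 7 -> on_hand[A=52 B=24] avail[A=45 B=24] open={R6}
Step 12: commit R6 -> on_hand[A=45 B=24] avail[A=45 B=24] open={}
Step 13: reserve R7 B 2 -> on_hand[A=45 B=24] avail[A=45 B=22] open={R7}
Step 14: reserve R8 A 6 -> on_hand[A=45 B=24] avail[A=39 B=22] open={R7,R8}
Step 15: cancel R8 -> on_hand[A=45 B=24] avail[A=45 B=22] open={R7}
Step 16: cancel R7 -> on_hand[A=45 B=24] avail[A=45 B=24] open={}
Step 17: reserve R9 B 5 -> on_hand[A=45 B=24] avail[A=45 B=19] open={R9}
Step 18: reserve R10 A 8 -> on_hand[A=45 B=24] avail[A=37 B=19] open={R10,R9}
Step 19: reserve R11 A 9 -> on_hand[A=45 B=24] avail[A=28 B=19] open={R10,R11,R9}
Step 20: reserve R12 B 4 -> on_hand[A=45 B=24] avail[A=28 B=15] open={R10,R11,R12,R9}
Step 21: reserve R13 A 1 -> on_hand[A=45 B=24] avail[A=27 B=15] open={R10,R11,R12,R13,R9}
Step 22: reserve R14 A 2 -> on_hand[A=45 B=24] avail[A=25 B=15] open={R10,R11,R12,R13,R14,R9}

Answer: A: 25
B: 15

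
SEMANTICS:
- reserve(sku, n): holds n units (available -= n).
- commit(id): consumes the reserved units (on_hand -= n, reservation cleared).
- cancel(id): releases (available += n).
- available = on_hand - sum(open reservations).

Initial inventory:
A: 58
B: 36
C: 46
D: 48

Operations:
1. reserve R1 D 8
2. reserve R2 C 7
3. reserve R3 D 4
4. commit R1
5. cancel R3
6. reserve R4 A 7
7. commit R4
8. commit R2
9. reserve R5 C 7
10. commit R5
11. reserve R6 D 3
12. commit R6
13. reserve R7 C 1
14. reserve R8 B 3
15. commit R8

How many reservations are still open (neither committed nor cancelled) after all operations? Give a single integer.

Answer: 1

Derivation:
Step 1: reserve R1 D 8 -> on_hand[A=58 B=36 C=46 D=48] avail[A=58 B=36 C=46 D=40] open={R1}
Step 2: reserve R2 C 7 -> on_hand[A=58 B=36 C=46 D=48] avail[A=58 B=36 C=39 D=40] open={R1,R2}
Step 3: reserve R3 D 4 -> on_hand[A=58 B=36 C=46 D=48] avail[A=58 B=36 C=39 D=36] open={R1,R2,R3}
Step 4: commit R1 -> on_hand[A=58 B=36 C=46 D=40] avail[A=58 B=36 C=39 D=36] open={R2,R3}
Step 5: cancel R3 -> on_hand[A=58 B=36 C=46 D=40] avail[A=58 B=36 C=39 D=40] open={R2}
Step 6: reserve R4 A 7 -> on_hand[A=58 B=36 C=46 D=40] avail[A=51 B=36 C=39 D=40] open={R2,R4}
Step 7: commit R4 -> on_hand[A=51 B=36 C=46 D=40] avail[A=51 B=36 C=39 D=40] open={R2}
Step 8: commit R2 -> on_hand[A=51 B=36 C=39 D=40] avail[A=51 B=36 C=39 D=40] open={}
Step 9: reserve R5 C 7 -> on_hand[A=51 B=36 C=39 D=40] avail[A=51 B=36 C=32 D=40] open={R5}
Step 10: commit R5 -> on_hand[A=51 B=36 C=32 D=40] avail[A=51 B=36 C=32 D=40] open={}
Step 11: reserve R6 D 3 -> on_hand[A=51 B=36 C=32 D=40] avail[A=51 B=36 C=32 D=37] open={R6}
Step 12: commit R6 -> on_hand[A=51 B=36 C=32 D=37] avail[A=51 B=36 C=32 D=37] open={}
Step 13: reserve R7 C 1 -> on_hand[A=51 B=36 C=32 D=37] avail[A=51 B=36 C=31 D=37] open={R7}
Step 14: reserve R8 B 3 -> on_hand[A=51 B=36 C=32 D=37] avail[A=51 B=33 C=31 D=37] open={R7,R8}
Step 15: commit R8 -> on_hand[A=51 B=33 C=32 D=37] avail[A=51 B=33 C=31 D=37] open={R7}
Open reservations: ['R7'] -> 1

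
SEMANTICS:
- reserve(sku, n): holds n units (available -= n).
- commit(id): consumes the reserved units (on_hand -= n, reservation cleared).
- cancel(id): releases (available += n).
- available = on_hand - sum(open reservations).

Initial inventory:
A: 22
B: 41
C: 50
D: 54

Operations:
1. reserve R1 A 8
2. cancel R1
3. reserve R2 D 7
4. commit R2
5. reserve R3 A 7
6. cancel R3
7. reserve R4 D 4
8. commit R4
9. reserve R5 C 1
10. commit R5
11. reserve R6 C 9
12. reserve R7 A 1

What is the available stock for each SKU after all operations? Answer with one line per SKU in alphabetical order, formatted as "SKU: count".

Step 1: reserve R1 A 8 -> on_hand[A=22 B=41 C=50 D=54] avail[A=14 B=41 C=50 D=54] open={R1}
Step 2: cancel R1 -> on_hand[A=22 B=41 C=50 D=54] avail[A=22 B=41 C=50 D=54] open={}
Step 3: reserve R2 D 7 -> on_hand[A=22 B=41 C=50 D=54] avail[A=22 B=41 C=50 D=47] open={R2}
Step 4: commit R2 -> on_hand[A=22 B=41 C=50 D=47] avail[A=22 B=41 C=50 D=47] open={}
Step 5: reserve R3 A 7 -> on_hand[A=22 B=41 C=50 D=47] avail[A=15 B=41 C=50 D=47] open={R3}
Step 6: cancel R3 -> on_hand[A=22 B=41 C=50 D=47] avail[A=22 B=41 C=50 D=47] open={}
Step 7: reserve R4 D 4 -> on_hand[A=22 B=41 C=50 D=47] avail[A=22 B=41 C=50 D=43] open={R4}
Step 8: commit R4 -> on_hand[A=22 B=41 C=50 D=43] avail[A=22 B=41 C=50 D=43] open={}
Step 9: reserve R5 C 1 -> on_hand[A=22 B=41 C=50 D=43] avail[A=22 B=41 C=49 D=43] open={R5}
Step 10: commit R5 -> on_hand[A=22 B=41 C=49 D=43] avail[A=22 B=41 C=49 D=43] open={}
Step 11: reserve R6 C 9 -> on_hand[A=22 B=41 C=49 D=43] avail[A=22 B=41 C=40 D=43] open={R6}
Step 12: reserve R7 A 1 -> on_hand[A=22 B=41 C=49 D=43] avail[A=21 B=41 C=40 D=43] open={R6,R7}

Answer: A: 21
B: 41
C: 40
D: 43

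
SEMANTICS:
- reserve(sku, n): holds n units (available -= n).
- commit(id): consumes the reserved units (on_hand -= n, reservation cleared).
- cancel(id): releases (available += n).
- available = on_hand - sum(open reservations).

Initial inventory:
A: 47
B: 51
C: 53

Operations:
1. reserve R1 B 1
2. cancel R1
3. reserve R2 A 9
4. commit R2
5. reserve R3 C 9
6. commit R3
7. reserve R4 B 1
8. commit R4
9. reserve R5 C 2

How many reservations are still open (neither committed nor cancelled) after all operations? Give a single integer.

Step 1: reserve R1 B 1 -> on_hand[A=47 B=51 C=53] avail[A=47 B=50 C=53] open={R1}
Step 2: cancel R1 -> on_hand[A=47 B=51 C=53] avail[A=47 B=51 C=53] open={}
Step 3: reserve R2 A 9 -> on_hand[A=47 B=51 C=53] avail[A=38 B=51 C=53] open={R2}
Step 4: commit R2 -> on_hand[A=38 B=51 C=53] avail[A=38 B=51 C=53] open={}
Step 5: reserve R3 C 9 -> on_hand[A=38 B=51 C=53] avail[A=38 B=51 C=44] open={R3}
Step 6: commit R3 -> on_hand[A=38 B=51 C=44] avail[A=38 B=51 C=44] open={}
Step 7: reserve R4 B 1 -> on_hand[A=38 B=51 C=44] avail[A=38 B=50 C=44] open={R4}
Step 8: commit R4 -> on_hand[A=38 B=50 C=44] avail[A=38 B=50 C=44] open={}
Step 9: reserve R5 C 2 -> on_hand[A=38 B=50 C=44] avail[A=38 B=50 C=42] open={R5}
Open reservations: ['R5'] -> 1

Answer: 1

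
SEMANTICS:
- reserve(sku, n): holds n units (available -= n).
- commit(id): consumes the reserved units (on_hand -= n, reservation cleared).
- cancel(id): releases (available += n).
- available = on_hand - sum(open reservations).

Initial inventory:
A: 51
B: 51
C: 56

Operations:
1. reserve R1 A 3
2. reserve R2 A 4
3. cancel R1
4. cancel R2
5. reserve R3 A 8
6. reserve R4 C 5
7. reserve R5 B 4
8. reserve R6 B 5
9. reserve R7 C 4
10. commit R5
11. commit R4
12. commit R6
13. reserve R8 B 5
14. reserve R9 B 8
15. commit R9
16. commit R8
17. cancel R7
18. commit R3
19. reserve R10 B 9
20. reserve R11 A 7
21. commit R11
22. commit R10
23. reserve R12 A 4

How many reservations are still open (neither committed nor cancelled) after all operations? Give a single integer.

Answer: 1

Derivation:
Step 1: reserve R1 A 3 -> on_hand[A=51 B=51 C=56] avail[A=48 B=51 C=56] open={R1}
Step 2: reserve R2 A 4 -> on_hand[A=51 B=51 C=56] avail[A=44 B=51 C=56] open={R1,R2}
Step 3: cancel R1 -> on_hand[A=51 B=51 C=56] avail[A=47 B=51 C=56] open={R2}
Step 4: cancel R2 -> on_hand[A=51 B=51 C=56] avail[A=51 B=51 C=56] open={}
Step 5: reserve R3 A 8 -> on_hand[A=51 B=51 C=56] avail[A=43 B=51 C=56] open={R3}
Step 6: reserve R4 C 5 -> on_hand[A=51 B=51 C=56] avail[A=43 B=51 C=51] open={R3,R4}
Step 7: reserve R5 B 4 -> on_hand[A=51 B=51 C=56] avail[A=43 B=47 C=51] open={R3,R4,R5}
Step 8: reserve R6 B 5 -> on_hand[A=51 B=51 C=56] avail[A=43 B=42 C=51] open={R3,R4,R5,R6}
Step 9: reserve R7 C 4 -> on_hand[A=51 B=51 C=56] avail[A=43 B=42 C=47] open={R3,R4,R5,R6,R7}
Step 10: commit R5 -> on_hand[A=51 B=47 C=56] avail[A=43 B=42 C=47] open={R3,R4,R6,R7}
Step 11: commit R4 -> on_hand[A=51 B=47 C=51] avail[A=43 B=42 C=47] open={R3,R6,R7}
Step 12: commit R6 -> on_hand[A=51 B=42 C=51] avail[A=43 B=42 C=47] open={R3,R7}
Step 13: reserve R8 B 5 -> on_hand[A=51 B=42 C=51] avail[A=43 B=37 C=47] open={R3,R7,R8}
Step 14: reserve R9 B 8 -> on_hand[A=51 B=42 C=51] avail[A=43 B=29 C=47] open={R3,R7,R8,R9}
Step 15: commit R9 -> on_hand[A=51 B=34 C=51] avail[A=43 B=29 C=47] open={R3,R7,R8}
Step 16: commit R8 -> on_hand[A=51 B=29 C=51] avail[A=43 B=29 C=47] open={R3,R7}
Step 17: cancel R7 -> on_hand[A=51 B=29 C=51] avail[A=43 B=29 C=51] open={R3}
Step 18: commit R3 -> on_hand[A=43 B=29 C=51] avail[A=43 B=29 C=51] open={}
Step 19: reserve R10 B 9 -> on_hand[A=43 B=29 C=51] avail[A=43 B=20 C=51] open={R10}
Step 20: reserve R11 A 7 -> on_hand[A=43 B=29 C=51] avail[A=36 B=20 C=51] open={R10,R11}
Step 21: commit R11 -> on_hand[A=36 B=29 C=51] avail[A=36 B=20 C=51] open={R10}
Step 22: commit R10 -> on_hand[A=36 B=20 C=51] avail[A=36 B=20 C=51] open={}
Step 23: reserve R12 A 4 -> on_hand[A=36 B=20 C=51] avail[A=32 B=20 C=51] open={R12}
Open reservations: ['R12'] -> 1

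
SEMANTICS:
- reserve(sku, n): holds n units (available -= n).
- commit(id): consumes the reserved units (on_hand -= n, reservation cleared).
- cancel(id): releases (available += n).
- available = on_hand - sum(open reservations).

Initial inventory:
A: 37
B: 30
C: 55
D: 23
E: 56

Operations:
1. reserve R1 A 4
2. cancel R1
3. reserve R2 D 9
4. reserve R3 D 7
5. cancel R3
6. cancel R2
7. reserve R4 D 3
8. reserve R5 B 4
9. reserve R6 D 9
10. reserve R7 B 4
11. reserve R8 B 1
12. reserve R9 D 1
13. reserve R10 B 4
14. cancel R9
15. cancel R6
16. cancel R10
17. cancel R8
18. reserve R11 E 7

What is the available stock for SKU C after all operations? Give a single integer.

Step 1: reserve R1 A 4 -> on_hand[A=37 B=30 C=55 D=23 E=56] avail[A=33 B=30 C=55 D=23 E=56] open={R1}
Step 2: cancel R1 -> on_hand[A=37 B=30 C=55 D=23 E=56] avail[A=37 B=30 C=55 D=23 E=56] open={}
Step 3: reserve R2 D 9 -> on_hand[A=37 B=30 C=55 D=23 E=56] avail[A=37 B=30 C=55 D=14 E=56] open={R2}
Step 4: reserve R3 D 7 -> on_hand[A=37 B=30 C=55 D=23 E=56] avail[A=37 B=30 C=55 D=7 E=56] open={R2,R3}
Step 5: cancel R3 -> on_hand[A=37 B=30 C=55 D=23 E=56] avail[A=37 B=30 C=55 D=14 E=56] open={R2}
Step 6: cancel R2 -> on_hand[A=37 B=30 C=55 D=23 E=56] avail[A=37 B=30 C=55 D=23 E=56] open={}
Step 7: reserve R4 D 3 -> on_hand[A=37 B=30 C=55 D=23 E=56] avail[A=37 B=30 C=55 D=20 E=56] open={R4}
Step 8: reserve R5 B 4 -> on_hand[A=37 B=30 C=55 D=23 E=56] avail[A=37 B=26 C=55 D=20 E=56] open={R4,R5}
Step 9: reserve R6 D 9 -> on_hand[A=37 B=30 C=55 D=23 E=56] avail[A=37 B=26 C=55 D=11 E=56] open={R4,R5,R6}
Step 10: reserve R7 B 4 -> on_hand[A=37 B=30 C=55 D=23 E=56] avail[A=37 B=22 C=55 D=11 E=56] open={R4,R5,R6,R7}
Step 11: reserve R8 B 1 -> on_hand[A=37 B=30 C=55 D=23 E=56] avail[A=37 B=21 C=55 D=11 E=56] open={R4,R5,R6,R7,R8}
Step 12: reserve R9 D 1 -> on_hand[A=37 B=30 C=55 D=23 E=56] avail[A=37 B=21 C=55 D=10 E=56] open={R4,R5,R6,R7,R8,R9}
Step 13: reserve R10 B 4 -> on_hand[A=37 B=30 C=55 D=23 E=56] avail[A=37 B=17 C=55 D=10 E=56] open={R10,R4,R5,R6,R7,R8,R9}
Step 14: cancel R9 -> on_hand[A=37 B=30 C=55 D=23 E=56] avail[A=37 B=17 C=55 D=11 E=56] open={R10,R4,R5,R6,R7,R8}
Step 15: cancel R6 -> on_hand[A=37 B=30 C=55 D=23 E=56] avail[A=37 B=17 C=55 D=20 E=56] open={R10,R4,R5,R7,R8}
Step 16: cancel R10 -> on_hand[A=37 B=30 C=55 D=23 E=56] avail[A=37 B=21 C=55 D=20 E=56] open={R4,R5,R7,R8}
Step 17: cancel R8 -> on_hand[A=37 B=30 C=55 D=23 E=56] avail[A=37 B=22 C=55 D=20 E=56] open={R4,R5,R7}
Step 18: reserve R11 E 7 -> on_hand[A=37 B=30 C=55 D=23 E=56] avail[A=37 B=22 C=55 D=20 E=49] open={R11,R4,R5,R7}
Final available[C] = 55

Answer: 55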